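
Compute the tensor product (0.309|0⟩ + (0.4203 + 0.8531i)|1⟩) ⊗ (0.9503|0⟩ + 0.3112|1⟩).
0.2936|00⟩ + 0.09616|01⟩ + (0.3994 + 0.8107i)|10⟩ + (0.1308 + 0.2655i)|11⟩

amp(|b₁b₂…⟩) = product of the factor amplitudes for bits b₁, b₂, …; only kets whose every factor amplitude is nonzero survive.
|00⟩: (0.309)(0.9503) = 0.2936
|01⟩: (0.309)(0.3112) = 0.09616
|10⟩: (0.4203 + 0.8531i)(0.9503) = (0.3994 + 0.8107i)
|11⟩: (0.4203 + 0.8531i)(0.3112) = (0.1308 + 0.2655i)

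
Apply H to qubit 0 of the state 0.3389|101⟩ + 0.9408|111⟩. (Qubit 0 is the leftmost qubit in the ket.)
0.2396|001⟩ + 0.6652|011⟩ - 0.2396|101⟩ - 0.6652|111⟩

H on qubit 0 mixes each pair of kets that differ only in qubit 0: amplitudes (a, b) of (|…0…⟩, |…1…⟩) become ((a + b)/√2, (a − b)/√2). Kets absent from the input have amplitude 0.
(|001⟩, |101⟩): (a, b) = (0, 0.3389) → (0.2396, -0.2396)
(|011⟩, |111⟩): (a, b) = (0, 0.9408) → (0.6652, -0.6652)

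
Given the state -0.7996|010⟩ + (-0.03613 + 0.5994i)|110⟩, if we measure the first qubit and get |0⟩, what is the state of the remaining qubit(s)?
-|10⟩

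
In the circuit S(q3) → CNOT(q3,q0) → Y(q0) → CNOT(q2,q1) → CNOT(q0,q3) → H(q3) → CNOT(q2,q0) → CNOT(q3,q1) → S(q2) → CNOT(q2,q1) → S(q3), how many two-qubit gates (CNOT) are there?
6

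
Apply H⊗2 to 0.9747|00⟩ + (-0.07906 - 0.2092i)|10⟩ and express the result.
(0.4478 - 0.1046i)|00⟩ + (0.4478 - 0.1046i)|01⟩ + (0.5269 + 0.1046i)|10⟩ + (0.5269 + 0.1046i)|11⟩

H⊗2 gives amp(|y⟩) = (1/2) Σ_x (−1)^(x·y) amp(|x⟩), where x·y is the number of positions in which both x and y have a 1.
|00⟩: (0.9747 + (-0.07906 - 0.2092i))/2 = (0.4478 - 0.1046i)
|01⟩: (0.9747 + (-0.07906 - 0.2092i))/2 = (0.4478 - 0.1046i)
|10⟩: (0.9747 - (-0.07906 - 0.2092i))/2 = (0.5269 + 0.1046i)
|11⟩: (0.9747 - (-0.07906 - 0.2092i))/2 = (0.5269 + 0.1046i)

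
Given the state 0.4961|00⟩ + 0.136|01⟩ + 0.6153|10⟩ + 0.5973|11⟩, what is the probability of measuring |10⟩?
0.3786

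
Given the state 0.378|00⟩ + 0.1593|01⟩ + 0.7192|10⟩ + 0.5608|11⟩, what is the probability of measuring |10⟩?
0.5172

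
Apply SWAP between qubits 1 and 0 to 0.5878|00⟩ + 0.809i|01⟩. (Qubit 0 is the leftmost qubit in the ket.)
0.5878|00⟩ + 0.809i|10⟩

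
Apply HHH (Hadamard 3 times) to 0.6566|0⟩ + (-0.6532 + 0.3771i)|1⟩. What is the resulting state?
(0.002404 + 0.2666i)|0⟩ + (0.9262 - 0.2666i)|1⟩

H² = I, so H^3 = H: a single Hadamard. With (a, b) = (0.6566, (-0.6532 + 0.3771i)), H gives ((a + b)/√2, (a − b)/√2) = ((0.002404 + 0.2666i), (0.9262 - 0.2666i)).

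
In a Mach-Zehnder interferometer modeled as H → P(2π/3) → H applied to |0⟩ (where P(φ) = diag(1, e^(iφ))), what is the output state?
(0.25 + 0.433i)|0⟩ + (0.75 - 0.433i)|1⟩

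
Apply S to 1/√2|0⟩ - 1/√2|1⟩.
1/√2|0⟩ - (1/√2)i|1⟩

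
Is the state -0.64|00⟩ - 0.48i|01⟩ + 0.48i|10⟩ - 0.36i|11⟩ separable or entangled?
Entangled

Writing the state as a|00⟩ + b|01⟩ + c|10⟩ + d|11⟩, it is a product state iff ad − bc = 0.
Here (a, b, c, d) = (-0.64, -0.48i, 0.48i, -0.36i): ad − bc = (-0.64)(-0.36i) − (-0.48i)(0.48i) = (-0.2304 + 0.2304i) ≠ 0, so the state is entangled.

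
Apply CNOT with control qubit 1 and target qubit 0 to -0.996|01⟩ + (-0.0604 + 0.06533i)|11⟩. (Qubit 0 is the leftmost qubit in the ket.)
(-0.0604 + 0.06533i)|01⟩ - 0.996|11⟩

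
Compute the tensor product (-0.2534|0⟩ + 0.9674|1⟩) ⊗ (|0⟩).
-0.2534|00⟩ + 0.9674|10⟩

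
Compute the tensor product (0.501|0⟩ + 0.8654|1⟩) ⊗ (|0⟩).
0.501|00⟩ + 0.8654|10⟩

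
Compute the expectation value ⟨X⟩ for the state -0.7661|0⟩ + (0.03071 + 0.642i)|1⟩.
-0.04705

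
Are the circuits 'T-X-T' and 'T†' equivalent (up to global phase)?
No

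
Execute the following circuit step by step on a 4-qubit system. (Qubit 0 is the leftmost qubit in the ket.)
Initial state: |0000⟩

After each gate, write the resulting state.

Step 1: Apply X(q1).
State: |0100⟩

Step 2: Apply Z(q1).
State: -|0100⟩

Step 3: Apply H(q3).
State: -1/√2|0100⟩ - 1/√2|0101⟩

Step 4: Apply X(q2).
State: -1/√2|0110⟩ - 1/√2|0111⟩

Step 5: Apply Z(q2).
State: 1/√2|0110⟩ + 1/√2|0111⟩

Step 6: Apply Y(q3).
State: -(1/√2)i|0110⟩ + (1/√2)i|0111⟩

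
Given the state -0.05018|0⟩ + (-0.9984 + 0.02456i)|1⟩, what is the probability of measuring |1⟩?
0.9974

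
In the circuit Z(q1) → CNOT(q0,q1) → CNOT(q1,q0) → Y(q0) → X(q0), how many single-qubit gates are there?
3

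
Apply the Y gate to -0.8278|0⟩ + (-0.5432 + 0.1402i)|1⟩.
(0.1402 + 0.5432i)|0⟩ - 0.8278i|1⟩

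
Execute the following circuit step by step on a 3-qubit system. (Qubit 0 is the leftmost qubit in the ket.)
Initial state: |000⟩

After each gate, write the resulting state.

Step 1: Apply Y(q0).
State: i|100⟩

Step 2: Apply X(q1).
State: i|110⟩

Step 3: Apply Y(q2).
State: -|111⟩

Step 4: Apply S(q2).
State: -i|111⟩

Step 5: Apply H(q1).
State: -(1/√2)i|101⟩ + (1/√2)i|111⟩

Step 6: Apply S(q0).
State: 1/√2|101⟩ - 1/√2|111⟩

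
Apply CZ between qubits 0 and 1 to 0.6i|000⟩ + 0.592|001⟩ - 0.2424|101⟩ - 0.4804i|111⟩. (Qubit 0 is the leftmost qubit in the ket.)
0.6i|000⟩ + 0.592|001⟩ - 0.2424|101⟩ + 0.4804i|111⟩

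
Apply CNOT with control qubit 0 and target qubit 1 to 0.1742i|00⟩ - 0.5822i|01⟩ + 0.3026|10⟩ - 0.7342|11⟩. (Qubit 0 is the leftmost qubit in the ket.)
0.1742i|00⟩ - 0.5822i|01⟩ - 0.7342|10⟩ + 0.3026|11⟩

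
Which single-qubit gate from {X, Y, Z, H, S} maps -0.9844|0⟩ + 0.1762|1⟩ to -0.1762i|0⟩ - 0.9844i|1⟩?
Y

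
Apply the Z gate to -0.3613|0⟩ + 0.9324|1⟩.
-0.3613|0⟩ - 0.9324|1⟩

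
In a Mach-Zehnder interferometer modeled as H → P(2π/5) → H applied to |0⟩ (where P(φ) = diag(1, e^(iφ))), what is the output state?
(0.6545 + 0.4755i)|0⟩ + (0.3455 - 0.4755i)|1⟩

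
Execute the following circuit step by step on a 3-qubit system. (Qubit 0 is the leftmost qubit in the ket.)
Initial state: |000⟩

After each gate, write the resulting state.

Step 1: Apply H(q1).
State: 1/√2|000⟩ + 1/√2|010⟩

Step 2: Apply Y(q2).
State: (1/√2)i|001⟩ + (1/√2)i|011⟩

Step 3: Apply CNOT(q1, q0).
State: (1/√2)i|001⟩ + (1/√2)i|111⟩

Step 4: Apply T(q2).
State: (-1/2 + (1/2)i)|001⟩ + (-1/2 + (1/2)i)|111⟩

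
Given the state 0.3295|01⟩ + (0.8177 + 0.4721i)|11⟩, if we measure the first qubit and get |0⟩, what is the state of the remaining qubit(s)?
|1⟩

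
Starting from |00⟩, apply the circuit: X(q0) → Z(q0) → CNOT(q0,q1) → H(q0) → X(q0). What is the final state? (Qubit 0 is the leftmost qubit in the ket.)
1/√2|01⟩ - 1/√2|11⟩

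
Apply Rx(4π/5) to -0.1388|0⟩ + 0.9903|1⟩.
(-0.04289 - 0.9418i)|0⟩ + (0.306 + 0.132i)|1⟩

Rx(4π/5) = [[cos(θ/2), −i·sin(θ/2)], [−i·sin(θ/2), cos(θ/2)]]; θ = 4π/5, cos(θ/2) ≈ 0.309017, sin(θ/2) ≈ 0.951057.
With a = amp(|0⟩) = -0.1388 and b = amp(|1⟩) = 0.9903:
new amp(|0⟩) = (0.309017)·a + (-0.951057i)·b = (-0.04289 - 0.9418i)
new amp(|1⟩) = (-0.951057i)·a + (0.309017)·b = (0.306 + 0.132i)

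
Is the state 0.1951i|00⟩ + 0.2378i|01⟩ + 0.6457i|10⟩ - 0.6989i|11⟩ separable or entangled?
Entangled

Writing the state as a|00⟩ + b|01⟩ + c|10⟩ + d|11⟩, it is a product state iff ad − bc = 0.
Here (a, b, c, d) = (0.1951i, 0.2378i, 0.6457i, -0.6989i): ad − bc = (0.1951i)(-0.6989i) − (0.2378i)(0.6457i) = 0.2899 ≠ 0, so the state is entangled.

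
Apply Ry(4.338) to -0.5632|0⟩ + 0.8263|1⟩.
-0.3656|0⟩ - 0.9307|1⟩

Ry(4.338) = [[cos(θ/2), −sin(θ/2)], [sin(θ/2), cos(θ/2)]]; θ = 4.338, cos(θ/2) ≈ -0.563159, sin(θ/2) ≈ 0.826349.
With a = amp(|0⟩) = -0.5632 and b = amp(|1⟩) = 0.8263:
new amp(|0⟩) = (-0.563159)·a + (-0.826349)·b = -0.3656
new amp(|1⟩) = (0.826349)·a + (-0.563159)·b = -0.9307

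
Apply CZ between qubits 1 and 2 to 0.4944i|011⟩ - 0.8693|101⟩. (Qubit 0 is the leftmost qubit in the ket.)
-0.4944i|011⟩ - 0.8693|101⟩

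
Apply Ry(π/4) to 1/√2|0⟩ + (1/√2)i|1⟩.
(0.6533 - 0.2706i)|0⟩ + (0.2706 + 0.6533i)|1⟩

Ry(π/4) = [[cos(θ/2), −sin(θ/2)], [sin(θ/2), cos(θ/2)]]; θ = π/4, cos(θ/2) ≈ 0.92388, sin(θ/2) ≈ 0.382683.
With a = amp(|0⟩) = 1/√2 and b = amp(|1⟩) = (1/√2)i:
new amp(|0⟩) = (0.92388)·a + (-0.382683)·b = (0.6533 - 0.2706i)
new amp(|1⟩) = (0.382683)·a + (0.92388)·b = (0.2706 + 0.6533i)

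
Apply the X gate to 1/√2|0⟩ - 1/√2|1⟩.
-1/√2|0⟩ + 1/√2|1⟩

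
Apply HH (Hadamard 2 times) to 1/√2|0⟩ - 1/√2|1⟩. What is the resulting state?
1/√2|0⟩ - 1/√2|1⟩

H² = I, so an even number of Hadamards cancels: H^2 = I and the state is unchanged.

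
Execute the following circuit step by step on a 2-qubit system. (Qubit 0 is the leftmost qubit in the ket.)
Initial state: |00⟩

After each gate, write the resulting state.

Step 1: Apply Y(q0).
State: i|10⟩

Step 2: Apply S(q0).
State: -|10⟩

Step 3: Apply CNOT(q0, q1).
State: -|11⟩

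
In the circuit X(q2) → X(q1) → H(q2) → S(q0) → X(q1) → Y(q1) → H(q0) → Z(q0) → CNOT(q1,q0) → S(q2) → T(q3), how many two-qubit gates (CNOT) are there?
1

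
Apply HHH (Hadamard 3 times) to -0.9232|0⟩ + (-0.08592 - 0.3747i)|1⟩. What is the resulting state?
(-0.7136 - 0.265i)|0⟩ + (-0.592 + 0.265i)|1⟩

H² = I, so H^3 = H: a single Hadamard. With (a, b) = (-0.9232, (-0.08592 - 0.3747i)), H gives ((a + b)/√2, (a − b)/√2) = ((-0.7136 - 0.265i), (-0.592 + 0.265i)).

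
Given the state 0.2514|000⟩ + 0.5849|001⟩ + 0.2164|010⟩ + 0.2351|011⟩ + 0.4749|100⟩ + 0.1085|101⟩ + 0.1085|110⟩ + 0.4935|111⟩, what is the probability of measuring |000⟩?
0.0632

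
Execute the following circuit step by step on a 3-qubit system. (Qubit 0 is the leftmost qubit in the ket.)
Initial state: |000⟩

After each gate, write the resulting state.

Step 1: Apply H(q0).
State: 1/√2|000⟩ + 1/√2|100⟩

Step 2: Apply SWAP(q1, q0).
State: 1/√2|000⟩ + 1/√2|010⟩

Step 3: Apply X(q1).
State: 1/√2|000⟩ + 1/√2|010⟩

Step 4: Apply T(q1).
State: 1/√2|000⟩ + (1/2 + (1/2)i)|010⟩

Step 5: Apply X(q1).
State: (1/2 + (1/2)i)|000⟩ + 1/√2|010⟩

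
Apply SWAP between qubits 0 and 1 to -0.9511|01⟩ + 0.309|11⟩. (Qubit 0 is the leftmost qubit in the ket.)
-0.9511|10⟩ + 0.309|11⟩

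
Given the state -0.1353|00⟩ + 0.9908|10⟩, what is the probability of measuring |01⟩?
0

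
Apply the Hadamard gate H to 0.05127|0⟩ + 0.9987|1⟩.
0.7424|0⟩ - 0.6699|1⟩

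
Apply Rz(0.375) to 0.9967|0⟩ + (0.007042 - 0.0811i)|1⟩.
(0.9792 - 0.1858i)|0⟩ + (0.02204 - 0.07837i)|1⟩

Rz(0.375) = [[e^(−iθ/2), 0], [0, e^(iθ/2)]] with e^(±iθ/2) = cos(θ/2) ± i·sin(θ/2); θ = 0.375, cos(θ/2) ≈ 0.982473, sin(θ/2) ≈ 0.186403.
With a = amp(|0⟩) = 0.9967 and b = amp(|1⟩) = (0.007042 - 0.0811i):
new amp(|0⟩) = (0.982473 - 0.186403i)·a = (0.9792 - 0.1858i)
new amp(|1⟩) = (0.982473 + 0.186403i)·b = (0.02204 - 0.07837i)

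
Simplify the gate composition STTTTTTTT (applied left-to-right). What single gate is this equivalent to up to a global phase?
S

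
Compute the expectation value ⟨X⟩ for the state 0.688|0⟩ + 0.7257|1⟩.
0.9986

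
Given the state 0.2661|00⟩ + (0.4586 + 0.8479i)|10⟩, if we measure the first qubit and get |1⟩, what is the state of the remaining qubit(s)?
(0.4757 + 0.8796i)|0⟩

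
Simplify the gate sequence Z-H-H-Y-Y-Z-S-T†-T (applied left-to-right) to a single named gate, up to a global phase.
S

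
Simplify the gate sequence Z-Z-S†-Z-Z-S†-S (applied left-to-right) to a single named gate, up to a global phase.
S†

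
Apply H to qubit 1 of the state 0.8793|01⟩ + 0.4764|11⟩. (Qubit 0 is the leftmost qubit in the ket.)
0.6218|00⟩ - 0.6218|01⟩ + 0.3369|10⟩ - 0.3369|11⟩

H on qubit 1 mixes each pair of kets that differ only in qubit 1: amplitudes (a, b) of (|…0…⟩, |…1…⟩) become ((a + b)/√2, (a − b)/√2). Kets absent from the input have amplitude 0.
(|00⟩, |01⟩): (a, b) = (0, 0.8793) → (0.6218, -0.6218)
(|10⟩, |11⟩): (a, b) = (0, 0.4764) → (0.3369, -0.3369)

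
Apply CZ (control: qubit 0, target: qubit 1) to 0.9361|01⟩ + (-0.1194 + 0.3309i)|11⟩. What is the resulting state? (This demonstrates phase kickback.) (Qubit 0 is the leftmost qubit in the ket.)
0.9361|01⟩ + (0.1194 - 0.3309i)|11⟩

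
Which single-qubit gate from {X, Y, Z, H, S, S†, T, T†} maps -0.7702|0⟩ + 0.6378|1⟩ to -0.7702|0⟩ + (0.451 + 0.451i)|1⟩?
T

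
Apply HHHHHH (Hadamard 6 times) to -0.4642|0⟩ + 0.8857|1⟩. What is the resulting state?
-0.4642|0⟩ + 0.8857|1⟩

H² = I, so an even number of Hadamards cancels: H^6 = I and the state is unchanged.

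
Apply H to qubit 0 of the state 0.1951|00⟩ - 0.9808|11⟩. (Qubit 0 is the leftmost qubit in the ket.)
0.138|00⟩ - 0.6935|01⟩ + 0.138|10⟩ + 0.6935|11⟩

H on qubit 0 mixes each pair of kets that differ only in qubit 0: amplitudes (a, b) of (|…0…⟩, |…1…⟩) become ((a + b)/√2, (a − b)/√2). Kets absent from the input have amplitude 0.
(|00⟩, |10⟩): (a, b) = (0.1951, 0) → (0.138, 0.138)
(|01⟩, |11⟩): (a, b) = (0, -0.9808) → (-0.6935, 0.6935)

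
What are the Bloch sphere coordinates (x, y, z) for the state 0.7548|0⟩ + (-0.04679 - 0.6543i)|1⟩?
(-0.07063, -0.9877, 0.1394)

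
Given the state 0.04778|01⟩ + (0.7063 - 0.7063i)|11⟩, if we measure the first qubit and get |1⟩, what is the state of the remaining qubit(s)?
(1/√2 - (1/√2)i)|1⟩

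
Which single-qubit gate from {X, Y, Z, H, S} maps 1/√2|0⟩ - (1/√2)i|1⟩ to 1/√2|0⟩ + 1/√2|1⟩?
S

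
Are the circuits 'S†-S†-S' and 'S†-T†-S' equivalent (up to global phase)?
No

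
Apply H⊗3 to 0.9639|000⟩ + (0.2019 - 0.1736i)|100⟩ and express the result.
(0.4122 - 0.06138i)|000⟩ + (0.4122 - 0.06138i)|001⟩ + (0.4122 - 0.06138i)|010⟩ + (0.4122 - 0.06138i)|011⟩ + (0.2694 + 0.06138i)|100⟩ + (0.2694 + 0.06138i)|101⟩ + (0.2694 + 0.06138i)|110⟩ + (0.2694 + 0.06138i)|111⟩

H⊗3 gives amp(|y⟩) = (1/2√2) Σ_x (−1)^(x·y) amp(|x⟩), where x·y is the number of positions in which both x and y have a 1.
|000⟩: (0.9639 + (0.2019 - 0.1736i))/(2√2) = (0.4122 - 0.06138i)
|001⟩: (0.9639 + (0.2019 - 0.1736i))/(2√2) = (0.4122 - 0.06138i)
|010⟩: (0.9639 + (0.2019 - 0.1736i))/(2√2) = (0.4122 - 0.06138i)
|011⟩: (0.9639 + (0.2019 - 0.1736i))/(2√2) = (0.4122 - 0.06138i)
|100⟩: (0.9639 - (0.2019 - 0.1736i))/(2√2) = (0.2694 + 0.06138i)
|101⟩: (0.9639 - (0.2019 - 0.1736i))/(2√2) = (0.2694 + 0.06138i)
|110⟩: (0.9639 - (0.2019 - 0.1736i))/(2√2) = (0.2694 + 0.06138i)
|111⟩: (0.9639 - (0.2019 - 0.1736i))/(2√2) = (0.2694 + 0.06138i)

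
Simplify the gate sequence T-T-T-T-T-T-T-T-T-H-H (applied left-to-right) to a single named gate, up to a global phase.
T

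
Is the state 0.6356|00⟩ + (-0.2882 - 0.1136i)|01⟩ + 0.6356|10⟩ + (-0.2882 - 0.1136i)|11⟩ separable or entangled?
Separable

Writing the state as a|00⟩ + b|01⟩ + c|10⟩ + d|11⟩, it is a product state iff ad − bc = 0.
Here (a, b, c, d) = (0.6356, (-0.2882 - 0.1136i), 0.6356, (-0.2882 - 0.1136i)): ad − bc = (0.6356)(-0.2882 - 0.1136i) − (-0.2882 - 0.1136i)(0.6356) = 0, so the state is separable.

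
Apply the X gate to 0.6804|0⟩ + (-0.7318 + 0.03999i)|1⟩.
(-0.7318 + 0.03999i)|0⟩ + 0.6804|1⟩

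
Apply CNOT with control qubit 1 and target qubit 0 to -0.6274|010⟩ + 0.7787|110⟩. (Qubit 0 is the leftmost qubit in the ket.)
0.7787|010⟩ - 0.6274|110⟩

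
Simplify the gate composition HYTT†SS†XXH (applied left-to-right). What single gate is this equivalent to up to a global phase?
Y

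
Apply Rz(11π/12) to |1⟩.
(0.1305 + 0.9914i)|1⟩

Rz(11π/12) = [[e^(−iθ/2), 0], [0, e^(iθ/2)]] with e^(±iθ/2) = cos(θ/2) ± i·sin(θ/2); θ = 11π/12, cos(θ/2) ≈ 0.130526, sin(θ/2) ≈ 0.991445.
With a = amp(|0⟩) = 0 and b = amp(|1⟩) = 1:
new amp(|0⟩) = (0.130526 - 0.991445i)·a = 0
new amp(|1⟩) = (0.130526 + 0.991445i)·b = (0.1305 + 0.9914i)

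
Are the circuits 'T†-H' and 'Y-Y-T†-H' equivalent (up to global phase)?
Yes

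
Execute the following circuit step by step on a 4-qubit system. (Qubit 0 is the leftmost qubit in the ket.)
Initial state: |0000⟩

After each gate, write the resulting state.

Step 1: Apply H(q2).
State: 1/√2|0000⟩ + 1/√2|0010⟩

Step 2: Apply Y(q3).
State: (1/√2)i|0001⟩ + (1/√2)i|0011⟩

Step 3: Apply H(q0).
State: (1/2)i|0001⟩ + (1/2)i|0011⟩ + (1/2)i|1001⟩ + (1/2)i|1011⟩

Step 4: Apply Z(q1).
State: (1/2)i|0001⟩ + (1/2)i|0011⟩ + (1/2)i|1001⟩ + (1/2)i|1011⟩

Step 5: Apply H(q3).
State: (1/√8)i|0000⟩ - (1/√8)i|0001⟩ + (1/√8)i|0010⟩ - (1/√8)i|0011⟩ + (1/√8)i|1000⟩ - (1/√8)i|1001⟩ + (1/√8)i|1010⟩ - (1/√8)i|1011⟩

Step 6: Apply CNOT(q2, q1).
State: (1/√8)i|0000⟩ - (1/√8)i|0001⟩ + (1/√8)i|0110⟩ - (1/√8)i|0111⟩ + (1/√8)i|1000⟩ - (1/√8)i|1001⟩ + (1/√8)i|1110⟩ - (1/√8)i|1111⟩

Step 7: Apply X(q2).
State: (1/√8)i|0010⟩ - (1/√8)i|0011⟩ + (1/√8)i|0100⟩ - (1/√8)i|0101⟩ + (1/√8)i|1010⟩ - (1/√8)i|1011⟩ + (1/√8)i|1100⟩ - (1/√8)i|1101⟩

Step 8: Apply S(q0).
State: (1/√8)i|0010⟩ - (1/√8)i|0011⟩ + (1/√8)i|0100⟩ - (1/√8)i|0101⟩ - 1/√8|1010⟩ + 1/√8|1011⟩ - 1/√8|1100⟩ + 1/√8|1101⟩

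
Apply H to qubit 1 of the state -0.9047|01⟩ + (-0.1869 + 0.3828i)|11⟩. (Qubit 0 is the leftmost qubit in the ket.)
-0.6397|00⟩ + 0.6397|01⟩ + (-0.1322 + 0.2707i)|10⟩ + (0.1322 - 0.2707i)|11⟩

H on qubit 1 mixes each pair of kets that differ only in qubit 1: amplitudes (a, b) of (|…0…⟩, |…1…⟩) become ((a + b)/√2, (a − b)/√2). Kets absent from the input have amplitude 0.
(|00⟩, |01⟩): (a, b) = (0, -0.9047) → (-0.6397, 0.6397)
(|10⟩, |11⟩): (a, b) = (0, (-0.1869 + 0.3828i)) → ((-0.1322 + 0.2707i), (0.1322 - 0.2707i))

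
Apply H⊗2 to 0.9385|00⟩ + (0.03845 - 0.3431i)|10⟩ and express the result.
(0.4885 - 0.1716i)|00⟩ + (0.4885 - 0.1716i)|01⟩ + (0.45 + 0.1716i)|10⟩ + (0.45 + 0.1716i)|11⟩

H⊗2 gives amp(|y⟩) = (1/2) Σ_x (−1)^(x·y) amp(|x⟩), where x·y is the number of positions in which both x and y have a 1.
|00⟩: (0.9385 + (0.03845 - 0.3431i))/2 = (0.4885 - 0.1716i)
|01⟩: (0.9385 + (0.03845 - 0.3431i))/2 = (0.4885 - 0.1716i)
|10⟩: (0.9385 - (0.03845 - 0.3431i))/2 = (0.45 + 0.1716i)
|11⟩: (0.9385 - (0.03845 - 0.3431i))/2 = (0.45 + 0.1716i)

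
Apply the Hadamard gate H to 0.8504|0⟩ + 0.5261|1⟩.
0.9733|0⟩ + 0.2293|1⟩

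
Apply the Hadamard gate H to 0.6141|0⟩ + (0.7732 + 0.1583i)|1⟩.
(0.981 + 0.1119i)|0⟩ + (-0.1125 - 0.1119i)|1⟩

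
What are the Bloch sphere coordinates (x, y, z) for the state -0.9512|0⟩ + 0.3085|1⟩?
(-0.5869, 0, 0.8096)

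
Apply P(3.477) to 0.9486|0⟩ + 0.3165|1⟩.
0.9486|0⟩ + (-0.2989 - 0.1042i)|1⟩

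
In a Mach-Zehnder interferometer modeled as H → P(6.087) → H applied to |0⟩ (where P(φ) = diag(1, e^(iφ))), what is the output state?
(0.9904 - 0.09746i)|0⟩ + (0.009591 + 0.09746i)|1⟩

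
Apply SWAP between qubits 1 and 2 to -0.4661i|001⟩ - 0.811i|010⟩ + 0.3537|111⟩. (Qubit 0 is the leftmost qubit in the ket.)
-0.811i|001⟩ - 0.4661i|010⟩ + 0.3537|111⟩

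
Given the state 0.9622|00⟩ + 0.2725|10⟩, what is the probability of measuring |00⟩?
0.9258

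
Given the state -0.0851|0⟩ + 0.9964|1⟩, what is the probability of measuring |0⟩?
0.007242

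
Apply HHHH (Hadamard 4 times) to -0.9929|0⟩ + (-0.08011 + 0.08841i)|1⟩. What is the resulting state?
-0.9929|0⟩ + (-0.08011 + 0.08841i)|1⟩

H² = I, so an even number of Hadamards cancels: H^4 = I and the state is unchanged.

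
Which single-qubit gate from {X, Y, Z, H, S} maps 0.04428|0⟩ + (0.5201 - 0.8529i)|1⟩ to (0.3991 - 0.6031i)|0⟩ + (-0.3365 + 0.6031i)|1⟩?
H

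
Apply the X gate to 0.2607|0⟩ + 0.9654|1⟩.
0.9654|0⟩ + 0.2607|1⟩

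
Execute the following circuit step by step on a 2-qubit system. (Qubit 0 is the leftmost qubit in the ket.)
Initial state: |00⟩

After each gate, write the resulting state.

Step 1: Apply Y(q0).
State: i|10⟩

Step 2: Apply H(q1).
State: (1/√2)i|10⟩ + (1/√2)i|11⟩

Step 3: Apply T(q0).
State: (-1/2 + (1/2)i)|10⟩ + (-1/2 + (1/2)i)|11⟩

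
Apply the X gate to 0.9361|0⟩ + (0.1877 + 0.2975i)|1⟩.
(0.1877 + 0.2975i)|0⟩ + 0.9361|1⟩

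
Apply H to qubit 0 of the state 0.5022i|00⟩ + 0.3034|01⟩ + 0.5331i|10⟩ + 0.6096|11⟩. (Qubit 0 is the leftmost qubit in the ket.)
0.7321i|00⟩ + 0.6456|01⟩ - 0.02185i|10⟩ - 0.2165|11⟩

H on qubit 0 mixes each pair of kets that differ only in qubit 0: amplitudes (a, b) of (|…0…⟩, |…1…⟩) become ((a + b)/√2, (a − b)/√2). Kets absent from the input have amplitude 0.
(|00⟩, |10⟩): (a, b) = (0.5022i, 0.5331i) → (0.7321i, -0.02185i)
(|01⟩, |11⟩): (a, b) = (0.3034, 0.6096) → (0.6456, -0.2165)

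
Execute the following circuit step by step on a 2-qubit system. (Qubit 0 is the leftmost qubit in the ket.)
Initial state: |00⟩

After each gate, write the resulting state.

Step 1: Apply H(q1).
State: 1/√2|00⟩ + 1/√2|01⟩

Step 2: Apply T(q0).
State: 1/√2|00⟩ + 1/√2|01⟩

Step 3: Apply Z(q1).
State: 1/√2|00⟩ - 1/√2|01⟩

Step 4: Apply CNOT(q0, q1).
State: 1/√2|00⟩ - 1/√2|01⟩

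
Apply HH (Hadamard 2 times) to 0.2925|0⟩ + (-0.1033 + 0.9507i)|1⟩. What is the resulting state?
0.2925|0⟩ + (-0.1033 + 0.9507i)|1⟩

H² = I, so an even number of Hadamards cancels: H^2 = I and the state is unchanged.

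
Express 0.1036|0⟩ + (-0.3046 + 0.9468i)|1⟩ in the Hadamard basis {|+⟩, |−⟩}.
(-0.1421 + 0.6695i)|+⟩ + (0.2886 - 0.6695i)|−⟩

With |ψ⟩ = α|0⟩ + β|1⟩, the Hadamard-basis coefficients are ⟨+|ψ⟩ = (α + β)/√2 and ⟨−|ψ⟩ = (α − β)/√2.
Here α = 0.1036, β = (-0.3046 + 0.9468i): (α + β)/√2 = (-0.1421 + 0.6695i), (α − β)/√2 = (0.2886 - 0.6695i).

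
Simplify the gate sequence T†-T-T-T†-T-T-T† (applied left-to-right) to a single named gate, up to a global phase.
T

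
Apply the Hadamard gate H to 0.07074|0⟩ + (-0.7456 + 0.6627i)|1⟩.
(-0.4772 + 0.4686i)|0⟩ + (0.5772 - 0.4686i)|1⟩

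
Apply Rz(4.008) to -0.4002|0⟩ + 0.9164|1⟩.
(0.168 + 0.3632i)|0⟩ + (-0.3847 + 0.8317i)|1⟩

Rz(4.008) = [[e^(−iθ/2), 0], [0, e^(iθ/2)]] with e^(±iθ/2) = cos(θ/2) ± i·sin(θ/2); θ = 4.008, cos(θ/2) ≈ -0.419781, sin(θ/2) ≈ 0.907626.
With a = amp(|0⟩) = -0.4002 and b = amp(|1⟩) = 0.9164:
new amp(|0⟩) = (-0.419781 - 0.907626i)·a = (0.168 + 0.3632i)
new amp(|1⟩) = (-0.419781 + 0.907626i)·b = (-0.3847 + 0.8317i)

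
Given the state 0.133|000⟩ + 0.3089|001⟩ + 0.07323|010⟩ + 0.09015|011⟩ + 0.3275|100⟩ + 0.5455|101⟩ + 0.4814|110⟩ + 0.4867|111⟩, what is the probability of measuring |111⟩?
0.2369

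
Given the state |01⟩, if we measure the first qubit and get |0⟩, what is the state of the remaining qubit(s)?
|1⟩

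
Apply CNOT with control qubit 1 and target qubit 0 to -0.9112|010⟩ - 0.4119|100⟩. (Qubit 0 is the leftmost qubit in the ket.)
-0.4119|100⟩ - 0.9112|110⟩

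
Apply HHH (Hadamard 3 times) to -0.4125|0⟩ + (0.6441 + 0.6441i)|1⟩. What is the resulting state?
(0.1638 + 0.4554i)|0⟩ + (-0.7471 - 0.4554i)|1⟩

H² = I, so H^3 = H: a single Hadamard. With (a, b) = (-0.4125, (0.6441 + 0.6441i)), H gives ((a + b)/√2, (a − b)/√2) = ((0.1638 + 0.4554i), (-0.7471 - 0.4554i)).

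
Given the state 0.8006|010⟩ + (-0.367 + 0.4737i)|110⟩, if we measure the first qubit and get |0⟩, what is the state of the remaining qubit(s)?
|10⟩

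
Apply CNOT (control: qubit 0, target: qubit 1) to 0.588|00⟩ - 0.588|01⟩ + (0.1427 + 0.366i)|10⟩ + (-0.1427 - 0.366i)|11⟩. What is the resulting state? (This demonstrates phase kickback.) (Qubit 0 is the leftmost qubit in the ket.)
0.588|00⟩ - 0.588|01⟩ + (-0.1427 - 0.366i)|10⟩ + (0.1427 + 0.366i)|11⟩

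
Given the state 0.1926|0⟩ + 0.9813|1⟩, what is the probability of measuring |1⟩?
0.9629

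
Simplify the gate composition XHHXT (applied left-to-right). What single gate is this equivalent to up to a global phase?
T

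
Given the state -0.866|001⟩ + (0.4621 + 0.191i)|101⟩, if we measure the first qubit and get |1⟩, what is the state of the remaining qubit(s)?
(0.9242 + 0.382i)|01⟩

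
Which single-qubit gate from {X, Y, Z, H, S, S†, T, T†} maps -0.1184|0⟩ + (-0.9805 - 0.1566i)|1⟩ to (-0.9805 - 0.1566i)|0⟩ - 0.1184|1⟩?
X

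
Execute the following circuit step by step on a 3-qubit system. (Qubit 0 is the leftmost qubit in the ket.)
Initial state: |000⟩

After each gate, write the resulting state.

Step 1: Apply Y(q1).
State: i|010⟩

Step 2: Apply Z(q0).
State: i|010⟩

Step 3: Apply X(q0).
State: i|110⟩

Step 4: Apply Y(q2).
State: -|111⟩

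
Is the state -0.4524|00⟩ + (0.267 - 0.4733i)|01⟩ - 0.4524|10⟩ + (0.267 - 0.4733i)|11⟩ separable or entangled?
Separable

Writing the state as a|00⟩ + b|01⟩ + c|10⟩ + d|11⟩, it is a product state iff ad − bc = 0.
Here (a, b, c, d) = (-0.4524, (0.267 - 0.4733i), -0.4524, (0.267 - 0.4733i)): ad − bc = (-0.4524)(0.267 - 0.4733i) − (0.267 - 0.4733i)(-0.4524) = 0, so the state is separable.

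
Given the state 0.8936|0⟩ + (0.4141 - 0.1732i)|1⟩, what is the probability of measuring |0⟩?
0.7985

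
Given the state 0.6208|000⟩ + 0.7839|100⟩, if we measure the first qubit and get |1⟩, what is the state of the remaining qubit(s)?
|00⟩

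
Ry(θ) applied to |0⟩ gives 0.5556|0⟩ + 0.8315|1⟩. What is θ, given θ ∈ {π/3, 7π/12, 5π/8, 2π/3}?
5π/8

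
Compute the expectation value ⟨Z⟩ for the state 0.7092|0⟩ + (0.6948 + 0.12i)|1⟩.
0.005818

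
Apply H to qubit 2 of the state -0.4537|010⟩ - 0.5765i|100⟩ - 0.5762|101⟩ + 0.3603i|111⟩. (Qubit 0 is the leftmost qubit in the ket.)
-0.3208|010⟩ - 0.3208|011⟩ + (-0.4074 - 0.4076i)|100⟩ + (0.4074 - 0.4076i)|101⟩ + 0.2548i|110⟩ - 0.2548i|111⟩

H on qubit 2 mixes each pair of kets that differ only in qubit 2: amplitudes (a, b) of (|…0…⟩, |…1…⟩) become ((a + b)/√2, (a − b)/√2). Kets absent from the input have amplitude 0.
(|010⟩, |011⟩): (a, b) = (-0.4537, 0) → (-0.3208, -0.3208)
(|100⟩, |101⟩): (a, b) = (-0.5765i, -0.5762) → ((-0.4074 - 0.4076i), (0.4074 - 0.4076i))
(|110⟩, |111⟩): (a, b) = (0, 0.3603i) → (0.2548i, -0.2548i)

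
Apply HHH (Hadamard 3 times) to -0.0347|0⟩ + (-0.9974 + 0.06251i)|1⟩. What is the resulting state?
(-0.7298 + 0.0442i)|0⟩ + (0.6807 - 0.0442i)|1⟩

H² = I, so H^3 = H: a single Hadamard. With (a, b) = (-0.0347, (-0.9974 + 0.06251i)), H gives ((a + b)/√2, (a − b)/√2) = ((-0.7298 + 0.0442i), (0.6807 - 0.0442i)).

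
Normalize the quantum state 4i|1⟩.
i|1⟩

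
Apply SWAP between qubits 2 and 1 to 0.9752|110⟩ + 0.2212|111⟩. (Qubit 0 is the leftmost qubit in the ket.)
0.9752|101⟩ + 0.2212|111⟩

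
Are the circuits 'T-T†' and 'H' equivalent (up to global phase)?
No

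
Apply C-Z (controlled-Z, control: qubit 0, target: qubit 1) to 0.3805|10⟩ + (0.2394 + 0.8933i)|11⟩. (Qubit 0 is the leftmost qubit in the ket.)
0.3805|10⟩ + (-0.2394 - 0.8933i)|11⟩

C-Z leaves the control-|0⟩ kets |00⟩, |01⟩ unchanged and applies Z to qubit 1 on the control-|1⟩ pair (|10⟩, |11⟩).
Z = [[1, 0], [0, -1]].
With a = amp(|10⟩) = 0.3805 and b = amp(|11⟩) = (0.2394 + 0.8933i):
new amp(|10⟩) = (1)·a = 0.3805
new amp(|11⟩) = (-1)·b = (-0.2394 - 0.8933i)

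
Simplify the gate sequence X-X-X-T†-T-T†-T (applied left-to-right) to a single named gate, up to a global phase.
X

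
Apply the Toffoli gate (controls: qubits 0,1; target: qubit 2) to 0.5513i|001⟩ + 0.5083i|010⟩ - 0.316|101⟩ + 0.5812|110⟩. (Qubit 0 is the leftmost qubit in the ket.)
0.5513i|001⟩ + 0.5083i|010⟩ - 0.316|101⟩ + 0.5812|111⟩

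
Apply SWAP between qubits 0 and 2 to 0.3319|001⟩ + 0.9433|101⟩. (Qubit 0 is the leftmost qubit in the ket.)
0.3319|100⟩ + 0.9433|101⟩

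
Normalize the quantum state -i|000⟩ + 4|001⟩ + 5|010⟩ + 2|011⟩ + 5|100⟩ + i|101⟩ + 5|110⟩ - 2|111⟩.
-0.0995i|000⟩ + 0.398|001⟩ + 0.4975|010⟩ + 0.199|011⟩ + 0.4975|100⟩ + 0.0995i|101⟩ + 0.4975|110⟩ - 0.199|111⟩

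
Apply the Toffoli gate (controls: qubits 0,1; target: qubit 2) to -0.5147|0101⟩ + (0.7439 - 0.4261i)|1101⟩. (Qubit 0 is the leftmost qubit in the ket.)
-0.5147|0101⟩ + (0.7439 - 0.4261i)|1111⟩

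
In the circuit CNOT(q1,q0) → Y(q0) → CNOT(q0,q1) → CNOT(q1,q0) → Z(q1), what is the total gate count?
5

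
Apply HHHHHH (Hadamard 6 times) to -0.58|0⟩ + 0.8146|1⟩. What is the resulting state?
-0.58|0⟩ + 0.8146|1⟩

H² = I, so an even number of Hadamards cancels: H^6 = I and the state is unchanged.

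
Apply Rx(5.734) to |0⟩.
-0.9625|0⟩ - 0.2712i|1⟩

Rx(5.734) = [[cos(θ/2), −i·sin(θ/2)], [−i·sin(θ/2), cos(θ/2)]]; θ = 5.734, cos(θ/2) ≈ -0.962536, sin(θ/2) ≈ 0.271155.
With a = amp(|0⟩) = 1 and b = amp(|1⟩) = 0:
new amp(|0⟩) = (-0.962536)·a + (-0.271155i)·b = -0.9625
new amp(|1⟩) = (-0.271155i)·a + (-0.962536)·b = -0.2712i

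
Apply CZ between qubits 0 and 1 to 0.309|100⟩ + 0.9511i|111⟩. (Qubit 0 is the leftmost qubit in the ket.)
0.309|100⟩ - 0.9511i|111⟩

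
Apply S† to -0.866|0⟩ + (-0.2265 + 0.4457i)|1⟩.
-0.866|0⟩ + (0.4457 + 0.2265i)|1⟩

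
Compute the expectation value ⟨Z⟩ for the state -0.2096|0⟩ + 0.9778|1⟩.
-0.9122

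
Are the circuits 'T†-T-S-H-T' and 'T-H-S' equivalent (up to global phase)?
No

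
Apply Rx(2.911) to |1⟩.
-0.9934i|0⟩ + 0.115|1⟩

Rx(2.911) = [[cos(θ/2), −i·sin(θ/2)], [−i·sin(θ/2), cos(θ/2)]]; θ = 2.911, cos(θ/2) ≈ 0.115041, sin(θ/2) ≈ 0.993361.
With a = amp(|0⟩) = 0 and b = amp(|1⟩) = 1:
new amp(|0⟩) = (0.115041)·a + (-0.993361i)·b = -0.9934i
new amp(|1⟩) = (-0.993361i)·a + (0.115041)·b = 0.115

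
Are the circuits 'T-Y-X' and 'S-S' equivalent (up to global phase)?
No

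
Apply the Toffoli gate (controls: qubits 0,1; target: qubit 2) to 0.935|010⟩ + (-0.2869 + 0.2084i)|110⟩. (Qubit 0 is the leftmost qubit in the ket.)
0.935|010⟩ + (-0.2869 + 0.2084i)|111⟩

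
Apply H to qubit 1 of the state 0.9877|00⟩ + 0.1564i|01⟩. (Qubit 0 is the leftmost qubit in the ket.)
(0.6984 + 0.1106i)|00⟩ + (0.6984 - 0.1106i)|01⟩

H on qubit 1 mixes each pair of kets that differ only in qubit 1: amplitudes (a, b) of (|…0…⟩, |…1…⟩) become ((a + b)/√2, (a − b)/√2). Kets absent from the input have amplitude 0.
(|00⟩, |01⟩): (a, b) = (0.9877, 0.1564i) → ((0.6984 + 0.1106i), (0.6984 - 0.1106i))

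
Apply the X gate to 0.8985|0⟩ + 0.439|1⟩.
0.439|0⟩ + 0.8985|1⟩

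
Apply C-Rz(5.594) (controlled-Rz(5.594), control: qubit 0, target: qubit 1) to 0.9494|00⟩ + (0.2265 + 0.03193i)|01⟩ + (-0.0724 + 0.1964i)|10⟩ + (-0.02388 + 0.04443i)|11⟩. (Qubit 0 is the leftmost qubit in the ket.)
0.9494|00⟩ + (0.2265 + 0.03193i)|01⟩ + (0.1345 - 0.1604i)|10⟩ + (0.007467 - 0.04989i)|11⟩

C-Rz(5.594) leaves the control-|0⟩ kets |00⟩, |01⟩ unchanged and applies Rz(5.594) to qubit 1 on the control-|1⟩ pair (|10⟩, |11⟩).
Rz(5.594) = [[e^(−iθ/2), 0], [0, e^(iθ/2)]] with e^(±iθ/2) = cos(θ/2) ± i·sin(θ/2); θ = 5.594, cos(θ/2) ≈ -0.941213, sin(θ/2) ≈ 0.337813.
With a = amp(|10⟩) = (-0.0724 + 0.1964i) and b = amp(|11⟩) = (-0.02388 + 0.04443i):
new amp(|10⟩) = (-0.941213 - 0.337813i)·a = (0.1345 - 0.1604i)
new amp(|11⟩) = (-0.941213 + 0.337813i)·b = (0.007467 - 0.04989i)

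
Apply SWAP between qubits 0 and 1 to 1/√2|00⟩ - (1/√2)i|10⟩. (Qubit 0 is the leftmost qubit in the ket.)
1/√2|00⟩ - (1/√2)i|01⟩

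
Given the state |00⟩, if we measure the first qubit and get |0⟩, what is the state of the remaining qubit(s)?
|0⟩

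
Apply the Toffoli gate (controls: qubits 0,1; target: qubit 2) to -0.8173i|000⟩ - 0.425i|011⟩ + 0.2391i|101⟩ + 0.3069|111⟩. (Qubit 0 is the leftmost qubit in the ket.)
-0.8173i|000⟩ - 0.425i|011⟩ + 0.2391i|101⟩ + 0.3069|110⟩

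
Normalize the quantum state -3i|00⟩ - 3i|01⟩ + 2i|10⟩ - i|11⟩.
-0.6255i|00⟩ - 0.6255i|01⟩ + 0.417i|10⟩ - 0.2085i|11⟩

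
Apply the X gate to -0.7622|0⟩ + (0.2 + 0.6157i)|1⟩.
(0.2 + 0.6157i)|0⟩ - 0.7622|1⟩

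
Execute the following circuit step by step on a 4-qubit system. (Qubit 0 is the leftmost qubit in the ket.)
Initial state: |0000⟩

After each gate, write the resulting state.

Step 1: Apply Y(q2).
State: i|0010⟩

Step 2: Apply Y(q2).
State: |0000⟩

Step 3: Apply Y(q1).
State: i|0100⟩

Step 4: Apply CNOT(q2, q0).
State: i|0100⟩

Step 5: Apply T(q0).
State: i|0100⟩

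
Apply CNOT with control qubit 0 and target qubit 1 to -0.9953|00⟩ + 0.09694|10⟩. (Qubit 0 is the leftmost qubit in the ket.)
-0.9953|00⟩ + 0.09694|11⟩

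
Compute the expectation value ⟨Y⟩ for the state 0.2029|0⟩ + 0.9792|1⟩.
0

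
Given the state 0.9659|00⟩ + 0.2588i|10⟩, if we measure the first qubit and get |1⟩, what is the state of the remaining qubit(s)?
i|0⟩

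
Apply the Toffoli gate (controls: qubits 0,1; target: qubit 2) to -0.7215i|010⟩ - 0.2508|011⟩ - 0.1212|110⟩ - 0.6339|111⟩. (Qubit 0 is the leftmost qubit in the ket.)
-0.7215i|010⟩ - 0.2508|011⟩ - 0.6339|110⟩ - 0.1212|111⟩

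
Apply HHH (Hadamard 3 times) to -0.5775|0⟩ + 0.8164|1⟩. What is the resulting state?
0.1689|0⟩ - 0.9856|1⟩

H² = I, so H^3 = H: a single Hadamard. With (a, b) = (-0.5775, 0.8164), H gives ((a + b)/√2, (a − b)/√2) = (0.1689, -0.9856).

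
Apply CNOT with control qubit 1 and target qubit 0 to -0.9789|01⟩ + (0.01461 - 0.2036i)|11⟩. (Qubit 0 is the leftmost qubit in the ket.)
(0.01461 - 0.2036i)|01⟩ - 0.9789|11⟩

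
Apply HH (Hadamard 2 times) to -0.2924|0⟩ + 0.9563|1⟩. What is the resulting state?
-0.2924|0⟩ + 0.9563|1⟩

H² = I, so an even number of Hadamards cancels: H^2 = I and the state is unchanged.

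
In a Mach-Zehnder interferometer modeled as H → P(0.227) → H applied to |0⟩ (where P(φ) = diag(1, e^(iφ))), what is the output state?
(0.9872 + 0.1125i)|0⟩ + (0.01283 - 0.1125i)|1⟩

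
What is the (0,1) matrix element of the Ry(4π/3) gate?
-0.866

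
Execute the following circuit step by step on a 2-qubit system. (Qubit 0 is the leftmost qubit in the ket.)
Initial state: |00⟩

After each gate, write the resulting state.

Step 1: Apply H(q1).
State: 1/√2|00⟩ + 1/√2|01⟩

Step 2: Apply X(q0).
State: 1/√2|10⟩ + 1/√2|11⟩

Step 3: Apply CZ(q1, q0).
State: 1/√2|10⟩ - 1/√2|11⟩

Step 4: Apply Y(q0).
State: -(1/√2)i|00⟩ + (1/√2)i|01⟩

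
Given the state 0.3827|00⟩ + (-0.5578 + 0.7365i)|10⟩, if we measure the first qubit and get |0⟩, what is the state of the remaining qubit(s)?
|0⟩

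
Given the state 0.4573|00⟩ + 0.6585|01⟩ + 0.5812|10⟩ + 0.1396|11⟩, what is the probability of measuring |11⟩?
0.01949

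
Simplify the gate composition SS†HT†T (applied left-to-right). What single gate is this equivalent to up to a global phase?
H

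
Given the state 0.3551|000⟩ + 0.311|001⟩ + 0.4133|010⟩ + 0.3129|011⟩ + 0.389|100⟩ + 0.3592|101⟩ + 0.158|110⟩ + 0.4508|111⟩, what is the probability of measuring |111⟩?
0.2032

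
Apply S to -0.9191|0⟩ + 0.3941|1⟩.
-0.9191|0⟩ + 0.3941i|1⟩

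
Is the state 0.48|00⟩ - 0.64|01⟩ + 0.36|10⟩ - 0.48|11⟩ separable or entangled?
Separable

Writing the state as a|00⟩ + b|01⟩ + c|10⟩ + d|11⟩, it is a product state iff ad − bc = 0.
Here (a, b, c, d) = (0.48, -0.64, 0.36, -0.48): ad − bc = (0.48)(-0.48) − (-0.64)(0.36) = 0, so the state is separable.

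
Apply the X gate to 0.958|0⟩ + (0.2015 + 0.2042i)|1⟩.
(0.2015 + 0.2042i)|0⟩ + 0.958|1⟩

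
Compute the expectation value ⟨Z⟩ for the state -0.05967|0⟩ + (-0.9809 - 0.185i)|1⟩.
-0.9928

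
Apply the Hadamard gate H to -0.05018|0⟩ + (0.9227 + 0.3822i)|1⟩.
(0.617 + 0.2703i)|0⟩ + (-0.6879 - 0.2703i)|1⟩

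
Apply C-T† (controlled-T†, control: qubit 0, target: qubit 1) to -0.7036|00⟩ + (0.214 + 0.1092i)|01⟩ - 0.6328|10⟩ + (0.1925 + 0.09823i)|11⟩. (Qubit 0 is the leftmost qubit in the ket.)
-0.7036|00⟩ + (0.214 + 0.1092i)|01⟩ - 0.6328|10⟩ + (0.2056 - 0.06666i)|11⟩

C-T† leaves the control-|0⟩ kets |00⟩, |01⟩ unchanged and applies T† to qubit 1 on the control-|1⟩ pair (|10⟩, |11⟩).
T† = [[1, 0], [0, (1/√2 - (1/√2)i)]].
With a = amp(|10⟩) = -0.6328 and b = amp(|11⟩) = (0.1925 + 0.09823i):
new amp(|10⟩) = (1)·a = -0.6328
new amp(|11⟩) = (1/√2 - (1/√2)i)·b = (0.2056 - 0.06666i)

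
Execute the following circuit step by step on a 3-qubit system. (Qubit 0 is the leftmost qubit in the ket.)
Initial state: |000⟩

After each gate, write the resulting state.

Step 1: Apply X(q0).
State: |100⟩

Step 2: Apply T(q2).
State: |100⟩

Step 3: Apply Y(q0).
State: -i|000⟩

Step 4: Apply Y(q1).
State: |010⟩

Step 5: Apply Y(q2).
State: i|011⟩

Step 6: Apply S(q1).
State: -|011⟩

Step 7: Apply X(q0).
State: -|111⟩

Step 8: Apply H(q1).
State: -1/√2|101⟩ + 1/√2|111⟩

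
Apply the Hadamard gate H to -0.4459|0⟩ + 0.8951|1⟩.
0.3176|0⟩ - 0.9482|1⟩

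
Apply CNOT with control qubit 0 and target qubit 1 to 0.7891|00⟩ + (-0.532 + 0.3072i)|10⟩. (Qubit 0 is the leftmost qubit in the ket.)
0.7891|00⟩ + (-0.532 + 0.3072i)|11⟩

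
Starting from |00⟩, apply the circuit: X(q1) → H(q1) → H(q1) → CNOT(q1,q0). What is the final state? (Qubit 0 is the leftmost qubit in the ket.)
|11⟩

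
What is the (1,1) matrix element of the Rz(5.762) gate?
(-0.9662 + 0.2577i)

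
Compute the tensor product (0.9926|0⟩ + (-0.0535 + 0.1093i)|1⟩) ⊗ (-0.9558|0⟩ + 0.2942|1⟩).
-0.9487|00⟩ + 0.292|01⟩ + (0.05114 - 0.1045i)|10⟩ + (-0.01574 + 0.03216i)|11⟩

amp(|b₁b₂…⟩) = product of the factor amplitudes for bits b₁, b₂, …; only kets whose every factor amplitude is nonzero survive.
|00⟩: (0.9926)(-0.9558) = -0.9487
|01⟩: (0.9926)(0.2942) = 0.292
|10⟩: (-0.0535 + 0.1093i)(-0.9558) = (0.05114 - 0.1045i)
|11⟩: (-0.0535 + 0.1093i)(0.2942) = (-0.01574 + 0.03216i)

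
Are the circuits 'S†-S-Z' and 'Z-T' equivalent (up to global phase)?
No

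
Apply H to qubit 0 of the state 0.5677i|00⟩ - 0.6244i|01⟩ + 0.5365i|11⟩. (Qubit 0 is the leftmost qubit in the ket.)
0.4014i|00⟩ - 0.06215i|01⟩ + 0.4014i|10⟩ - 0.8209i|11⟩

H on qubit 0 mixes each pair of kets that differ only in qubit 0: amplitudes (a, b) of (|…0…⟩, |…1…⟩) become ((a + b)/√2, (a − b)/√2). Kets absent from the input have amplitude 0.
(|00⟩, |10⟩): (a, b) = (0.5677i, 0) → (0.4014i, 0.4014i)
(|01⟩, |11⟩): (a, b) = (-0.6244i, 0.5365i) → (-0.06215i, -0.8209i)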